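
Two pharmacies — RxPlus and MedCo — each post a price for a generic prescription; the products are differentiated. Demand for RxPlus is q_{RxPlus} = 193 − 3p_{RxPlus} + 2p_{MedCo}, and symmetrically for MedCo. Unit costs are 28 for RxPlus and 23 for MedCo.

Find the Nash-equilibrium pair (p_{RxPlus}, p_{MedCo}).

68.3125, 66.4375

RxPlus's profit: π = (p_{RxPlus} − 28)(193 − 3p_{RxPlus} + 2p_{MedCo}).
∂π/∂p_{RxPlus} = 277 − 6p_{RxPlus} + 2p_{MedCo} = 0 ⇒ p_{RxPlus} = 277/6 + (1/3)p_{MedCo}.
Similarly p_{MedCo} = 131/3 + (1/3)p_{RxPlus}.
Substituting the second reaction function into the first: p_{RxPlus} = 277/6 + (1/3)(131/3 + (1/3)p_{RxPlus}), which gives (8/9)p_{RxPlus} = 1093/18 ⇒ p_{RxPlus} = 68.3125.
Then p_{MedCo} = 131/3 + (1/3)·68.3125 = 66.4375.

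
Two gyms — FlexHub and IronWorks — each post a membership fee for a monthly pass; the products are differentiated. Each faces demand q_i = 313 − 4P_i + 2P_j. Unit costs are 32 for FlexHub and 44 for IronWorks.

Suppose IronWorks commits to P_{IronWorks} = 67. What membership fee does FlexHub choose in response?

FlexHub's profit: π = (P_{FlexHub} − 32)(313 − 4P_{FlexHub} + 2P_{IronWorks}).
∂π/∂P_{FlexHub} = 441 − 8P_{FlexHub} + 2P_{IronWorks} = 0 ⇒ P_{FlexHub} = 55.125 + 0.25P_{IronWorks}.
At P_{IronWorks} = 67: P_{FlexHub} = 55.125 + 0.25·67 = 71.875.

71.875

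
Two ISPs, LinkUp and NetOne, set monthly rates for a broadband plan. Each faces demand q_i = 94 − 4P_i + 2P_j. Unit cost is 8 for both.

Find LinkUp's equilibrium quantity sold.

LinkUp's profit: π = (P_{LinkUp} − 8)(94 − 4P_{LinkUp} + 2P_{NetOne}).
∂π/∂P_{LinkUp} = 126 − 8P_{LinkUp} + 2P_{NetOne} = 0 ⇒ P_{LinkUp} = 15.75 + 0.25P_{NetOne}.
Setting P_{LinkUp} = P_{NetOne} in the reaction function: P_{LinkUp} = 15.75 + 0.25P_{LinkUp}, so P_{LinkUp} = 15.75 / 0.75 = 21.
q_{LinkUp} = 94 − 4·21 + 2·21 = 52.

52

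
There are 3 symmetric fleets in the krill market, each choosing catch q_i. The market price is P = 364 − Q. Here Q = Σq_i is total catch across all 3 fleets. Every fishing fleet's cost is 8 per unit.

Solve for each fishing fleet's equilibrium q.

A representative fishing fleet's profit is π_i = q_i(364 − Q) − 8q_i, with Q = q_i + Σ_{j≠i} q_j.
First-order condition: 356 − 2q_i − Σ_{j≠i} q_j = 0.
Imposing symmetry (q_j = q for all j) turns Σ_{j≠i} q_j into 2q, so 356 = 4q and q = 89.

89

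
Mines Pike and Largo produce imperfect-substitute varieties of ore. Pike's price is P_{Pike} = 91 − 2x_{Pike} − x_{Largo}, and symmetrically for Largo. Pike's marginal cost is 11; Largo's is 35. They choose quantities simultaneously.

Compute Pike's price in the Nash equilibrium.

Mine Pike's profit: π = x_{Pike}(91 − 2x_{Pike} − x_{Largo}) − 11x_{Pike}.
∂π/∂x_{Pike} = 80 − 4x_{Pike} − x_{Largo} = 0 ⇒ x_{Pike} = 20 − 0.25x_{Largo}.
Similarly x_{Largo} = 14 − 0.25x_{Pike}.
Solving the two reaction functions simultaneously: (1 − (−0.25)(−0.25))x_{Pike} = 20 − 0.25·14, so 0.9375x_{Pike} = 16.5 and x_{Pike} = 17.6.
Then x_{Largo} = 14 − 0.25·17.6 = 9.6.
P_{Pike} = 91 − 2·17.6 − 9.6 = 46.2.

46.2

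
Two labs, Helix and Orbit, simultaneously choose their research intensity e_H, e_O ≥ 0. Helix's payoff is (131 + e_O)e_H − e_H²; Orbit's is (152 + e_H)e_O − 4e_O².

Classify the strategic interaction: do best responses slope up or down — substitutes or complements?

strategic complements

Expanding Helix's payoff: 131e_H + e_Oe_H − e_H².
∂π/∂e_H = 131 + e_O − 2e_H = 0, so e_H = 65.5 + 0.5e_O.
The best-response slope de_H/de_O = 0.5 > 0: the reaction function is upward-sloping, so the choices are strategic complements.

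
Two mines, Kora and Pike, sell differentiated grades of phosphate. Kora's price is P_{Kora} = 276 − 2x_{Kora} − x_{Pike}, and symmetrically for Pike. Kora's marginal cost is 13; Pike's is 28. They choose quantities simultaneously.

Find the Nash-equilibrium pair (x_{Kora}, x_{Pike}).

53.6, 48.6

Mine Kora's profit: π = x_{Kora}(276 − 2x_{Kora} − x_{Pike}) − 13x_{Kora}.
∂π/∂x_{Kora} = 263 − 4x_{Kora} − x_{Pike} = 0 ⇒ x_{Kora} = 65.75 − 0.25x_{Pike}.
Similarly x_{Pike} = 62 − 0.25x_{Kora}.
Substituting the second reaction function into the first: x_{Kora} = 65.75 − 0.25(62 − 0.25x_{Kora}), which gives 0.9375x_{Kora} = 50.25 ⇒ x_{Kora} = 53.6.
Then x_{Pike} = 62 − 0.25·53.6 = 48.6.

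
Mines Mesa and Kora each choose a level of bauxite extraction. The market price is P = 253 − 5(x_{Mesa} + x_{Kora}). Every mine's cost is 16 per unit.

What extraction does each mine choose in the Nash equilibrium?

Mine Mesa's profit: π = x_{Mesa}(253 − 5(x_{Mesa} + x_{Kora})) − 16x_{Mesa}.
∂π/∂x_{Mesa} = 237 − 10x_{Mesa} − 5x_{Kora} = 0, so x_{Mesa} = 23.7 − 0.5x_{Kora}.
The game is symmetric, so in equilibrium x_{Kora} = x_{Mesa}: the reaction function gives 1.5x_{Mesa} = 23.7, hence x_{Mesa} = 15.8.

15.8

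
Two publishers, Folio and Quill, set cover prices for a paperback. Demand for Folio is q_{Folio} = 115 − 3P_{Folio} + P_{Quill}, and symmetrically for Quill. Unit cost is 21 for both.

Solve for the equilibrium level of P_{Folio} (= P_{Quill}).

Folio's profit: π = (P_{Folio} − 21)(115 − 3P_{Folio} + P_{Quill}).
∂π/∂P_{Folio} = 178 − 6P_{Folio} + P_{Quill} = 0 ⇒ P_{Folio} = 89/3 + (1/6)P_{Quill}.
Setting P_{Folio} = P_{Quill} in the reaction function: P_{Folio} = 89/3 + (1/6)P_{Folio}, so P_{Folio} = (89/3) / (5/6) = 35.6.

35.6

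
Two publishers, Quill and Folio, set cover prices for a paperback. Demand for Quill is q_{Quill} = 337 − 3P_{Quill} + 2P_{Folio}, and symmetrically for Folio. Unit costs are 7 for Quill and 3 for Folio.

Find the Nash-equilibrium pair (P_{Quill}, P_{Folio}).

Quill's profit: π = (P_{Quill} − 7)(337 − 3P_{Quill} + 2P_{Folio}).
∂π/∂P_{Quill} = 358 − 6P_{Quill} + 2P_{Folio} = 0 ⇒ P_{Quill} = 179/3 + (1/3)P_{Folio}.
Similarly P_{Folio} = 173/3 + (1/3)P_{Quill}.
Plugging P_{Folio} into Quill's best response: P_{Quill} = 179/3 + (1/3)(173/3 + (1/3)P_{Quill}) ⇒ (8/9)P_{Quill} = 710/9, so P_{Quill} = 88.75.
Then P_{Folio} = 173/3 + (1/3)·88.75 = 87.25.

88.75, 87.25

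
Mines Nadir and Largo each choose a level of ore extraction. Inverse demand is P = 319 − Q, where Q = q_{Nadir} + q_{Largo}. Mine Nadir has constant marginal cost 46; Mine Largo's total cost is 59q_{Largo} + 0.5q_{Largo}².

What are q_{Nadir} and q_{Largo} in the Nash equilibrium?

Mine Nadir's profit: π = q_{Nadir}(319 − (q_{Nadir} + q_{Largo})) − 46q_{Nadir}.
∂π/∂q_{Nadir} = 273 − 2q_{Nadir} − q_{Largo} = 0, so q_{Nadir} = 136.5 − 0.5q_{Largo}.
For Largo: ∂π/∂q_{Largo} = 260 − 3q_{Largo} − q_{Nadir} = 0 ⇒ q_{Largo} = 260/3 − (1/3)q_{Nadir}.
Solving the two reaction functions simultaneously: (1 − (−0.5)(−1/3))q_{Nadir} = 136.5 − 0.5·(260/3), so (5/6)q_{Nadir} = 559/6 and q_{Nadir} = 111.8.
Then q_{Largo} = 260/3 − (1/3)·111.8 = 49.4.

111.8, 49.4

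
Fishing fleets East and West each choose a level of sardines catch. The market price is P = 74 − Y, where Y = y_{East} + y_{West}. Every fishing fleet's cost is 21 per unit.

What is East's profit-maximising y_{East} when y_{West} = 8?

22.5

Fishing fleet East's profit: π = y_{East}(74 − (y_{East} + y_{West})) − 21y_{East}.
∂π/∂y_{East} = 53 − 2y_{East} − y_{West} = 0, so y_{East} = 26.5 − 0.5y_{West}.
At y_{West} = 8: y_{East} = 26.5 − 0.5·8 = 22.5.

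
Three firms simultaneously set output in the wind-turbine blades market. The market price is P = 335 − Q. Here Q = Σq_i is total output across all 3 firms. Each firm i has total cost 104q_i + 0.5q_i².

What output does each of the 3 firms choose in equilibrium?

46.2

A representative firm's profit is π_i = q_i(335 − Q) − 104q_i − 0.5q_i², with Q = q_i + Σ_{j≠i} q_j.
First-order condition: 231 − 3q_i − Σ_{j≠i} q_j = 0.
In a symmetric equilibrium every firm chooses the same q, so Σ_{j≠i} q_j = 2q. The condition becomes 231 − 5q = 0, giving q = 231/5 = 46.2.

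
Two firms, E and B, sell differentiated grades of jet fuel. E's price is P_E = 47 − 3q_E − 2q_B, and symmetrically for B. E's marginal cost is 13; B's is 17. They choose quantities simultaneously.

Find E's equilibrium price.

Firm E's profit: π = q_E(47 − 3q_E − 2q_B) − 13q_E.
∂π/∂q_E = 34 − 6q_E − 2q_B = 0 ⇒ q_E = 17/3 − (1/3)q_B.
Similarly q_B = 5 − (1/3)q_E.
Solving the two reaction functions simultaneously: (1 − (−1/3)(−1/3))q_E = 17/3 − (1/3)·5, so (8/9)q_E = 4 and q_E = 4.5.
Then q_B = 5 − (1/3)·4.5 = 3.5.
P_E = 47 − 3·4.5 − 2·3.5 = 26.5.

26.5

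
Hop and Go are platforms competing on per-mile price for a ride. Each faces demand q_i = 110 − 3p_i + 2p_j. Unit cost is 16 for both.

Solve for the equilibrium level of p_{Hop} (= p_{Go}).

Hop's profit: π = (p_{Hop} − 16)(110 − 3p_{Hop} + 2p_{Go}).
∂π/∂p_{Hop} = 158 − 6p_{Hop} + 2p_{Go} = 0 ⇒ p_{Hop} = 79/3 + (1/3)p_{Go}.
The game is symmetric, so in equilibrium p_{Go} = p_{Hop}: the reaction function gives (2/3)p_{Hop} = 79/3, hence p_{Hop} = 39.5.

39.5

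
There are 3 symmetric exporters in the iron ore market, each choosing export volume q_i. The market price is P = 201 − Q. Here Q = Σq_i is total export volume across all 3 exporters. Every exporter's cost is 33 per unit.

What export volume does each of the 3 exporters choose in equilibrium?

A representative exporter's profit is π_i = q_i(201 − Q) − 33q_i, with Q = q_i + Σ_{j≠i} q_j.
First-order condition: 168 − 2q_i − Σ_{j≠i} q_j = 0.
With identical exporters, set every q_j = q: then 168 − 2q − 2q = 0, i.e. q = 168/4 = 42.

42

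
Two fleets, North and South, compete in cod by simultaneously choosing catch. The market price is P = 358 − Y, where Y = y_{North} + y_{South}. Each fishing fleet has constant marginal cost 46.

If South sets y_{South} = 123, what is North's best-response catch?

94.5

Fishing fleet North's profit: π = y_{North}(358 − (y_{North} + y_{South})) − 46y_{North}.
∂π/∂y_{North} = 312 − 2y_{North} − y_{South} = 0, so y_{North} = 156 − 0.5y_{South}.
At y_{South} = 123: y_{North} = 156 − 0.5·123 = 94.5.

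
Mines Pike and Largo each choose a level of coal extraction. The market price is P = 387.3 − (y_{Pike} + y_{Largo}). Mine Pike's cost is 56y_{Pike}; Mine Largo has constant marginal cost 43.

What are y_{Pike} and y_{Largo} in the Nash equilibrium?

Mine Pike's profit: π = y_{Pike}(387.3 − (y_{Pike} + y_{Largo})) − 56y_{Pike}.
∂π/∂y_{Pike} = 331.3 − 2y_{Pike} − y_{Largo} = 0, so y_{Pike} = 165.65 − 0.5y_{Largo}.
By the same steps for Largo: y_{Largo} = 172.15 − 0.5y_{Pike}.
Solving the two reaction functions simultaneously: (1 − (−0.5)(−0.5))y_{Pike} = 165.65 − 0.5·172.15, so 0.75y_{Pike} = 79.575 and y_{Pike} = 106.1.
Then y_{Largo} = 172.15 − 0.5·106.1 = 119.1.

106.1, 119.1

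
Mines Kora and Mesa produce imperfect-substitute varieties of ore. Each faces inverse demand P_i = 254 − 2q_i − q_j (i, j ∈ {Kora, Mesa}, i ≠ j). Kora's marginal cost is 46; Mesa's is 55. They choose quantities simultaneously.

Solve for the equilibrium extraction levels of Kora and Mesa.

42.2, 39.2

Mine Kora's profit: π = q_{Kora}(254 − 2q_{Kora} − q_{Mesa}) − 46q_{Kora}.
∂π/∂q_{Kora} = 208 − 4q_{Kora} − q_{Mesa} = 0 ⇒ q_{Kora} = 52 − 0.25q_{Mesa}.
Similarly q_{Mesa} = 49.75 − 0.25q_{Kora}.
Substituting the second reaction function into the first: q_{Kora} = 52 − 0.25(49.75 − 0.25q_{Kora}), which gives 0.9375q_{Kora} = 39.5625 ⇒ q_{Kora} = 42.2.
Then q_{Mesa} = 49.75 − 0.25·42.2 = 39.2.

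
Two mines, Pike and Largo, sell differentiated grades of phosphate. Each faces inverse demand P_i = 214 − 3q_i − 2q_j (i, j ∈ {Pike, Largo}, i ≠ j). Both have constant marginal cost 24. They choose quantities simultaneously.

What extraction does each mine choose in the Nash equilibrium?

23.75

Mine Pike's profit: π = q_{Pike}(214 − 3q_{Pike} − 2q_{Largo}) − 24q_{Pike}.
∂π/∂q_{Pike} = 190 − 6q_{Pike} − 2q_{Largo} = 0 ⇒ q_{Pike} = 95/3 − (1/3)q_{Largo}.
The game is symmetric, so in equilibrium q_{Largo} = q_{Pike}: the reaction function gives (4/3)q_{Pike} = 95/3, hence q_{Pike} = 23.75.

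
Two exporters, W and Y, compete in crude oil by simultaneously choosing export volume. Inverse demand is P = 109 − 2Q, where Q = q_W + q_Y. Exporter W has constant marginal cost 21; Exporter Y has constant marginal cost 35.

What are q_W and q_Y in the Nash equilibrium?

17, 10

Exporter W's profit: π = q_W(109 − 2(q_W + q_Y)) − 21q_W.
∂π/∂q_W = 88 − 4q_W − 2q_Y = 0, so q_W = 22 − 0.5q_Y.
By the same steps for Y: q_Y = 18.5 − 0.5q_W.
Solving the two reaction functions simultaneously: (1 − (−0.5)(−0.5))q_W = 22 − 0.5·18.5, so 0.75q_W = 12.75 and q_W = 17.
Then q_Y = 18.5 − 0.5·17 = 10.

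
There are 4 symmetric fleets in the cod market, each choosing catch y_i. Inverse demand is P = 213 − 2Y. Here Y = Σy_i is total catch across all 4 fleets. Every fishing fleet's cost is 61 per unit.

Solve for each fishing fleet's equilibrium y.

A representative fishing fleet's profit is π_i = y_i(213 − 2Y) − 61y_i, with Y = y_i + Σ_{j≠i} y_j.
First-order condition: 152 − 4y_i − 2Σ_{j≠i} y_j = 0.
Imposing symmetry (y_j = y for all j) turns Σ_{j≠i} y_j into 3y, so 152 = 10y and y = 15.2.

15.2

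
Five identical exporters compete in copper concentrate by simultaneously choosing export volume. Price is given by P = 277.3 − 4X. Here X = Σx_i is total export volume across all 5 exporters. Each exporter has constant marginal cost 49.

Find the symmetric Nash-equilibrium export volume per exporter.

9.5125

A representative exporter's profit is π_i = x_i(277.3 − 4X) − 49x_i, with X = x_i + Σ_{j≠i} x_j.
First-order condition: 228.3 − 8x_i − 4Σ_{j≠i} x_j = 0.
In a symmetric equilibrium every exporter chooses the same x, so Σ_{j≠i} x_j = 4x. The condition becomes 228.3 − 24x = 0, giving x = 228.3/24 = 9.5125.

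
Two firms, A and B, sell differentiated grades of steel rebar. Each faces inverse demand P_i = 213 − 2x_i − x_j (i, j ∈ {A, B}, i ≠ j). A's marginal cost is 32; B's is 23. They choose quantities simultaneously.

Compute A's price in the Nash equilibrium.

103.2

Firm A's profit: π = x_A(213 − 2x_A − x_B) − 32x_A.
∂π/∂x_A = 181 − 4x_A − x_B = 0 ⇒ x_A = 45.25 − 0.25x_B.
Similarly x_B = 47.5 − 0.25x_A.
Solving the two reaction functions simultaneously: (1 − (−0.25)(−0.25))x_A = 45.25 − 0.25·47.5, so 0.9375x_A = 33.375 and x_A = 35.6.
Then x_B = 47.5 − 0.25·35.6 = 38.6.
P_A = 213 − 2·35.6 − 38.6 = 103.2.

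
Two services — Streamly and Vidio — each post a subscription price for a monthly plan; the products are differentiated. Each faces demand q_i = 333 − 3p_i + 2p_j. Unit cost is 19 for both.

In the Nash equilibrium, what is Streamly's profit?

Streamly's profit: π = (p_{Streamly} − 19)(333 − 3p_{Streamly} + 2p_{Vidio}).
∂π/∂p_{Streamly} = 390 − 6p_{Streamly} + 2p_{Vidio} = 0 ⇒ p_{Streamly} = 65 + (1/3)p_{Vidio}.
By symmetry p_{Vidio} = p_{Streamly}; substituting into the reaction function, (2/3)p_{Streamly} = 65 and p_{Streamly} = 97.5.
q_{Streamly} = 333 − 3·97.5 + 2·97.5 = 235.5.
Profit = (97.5 − 19)·235.5 = 18486.75.

18486.75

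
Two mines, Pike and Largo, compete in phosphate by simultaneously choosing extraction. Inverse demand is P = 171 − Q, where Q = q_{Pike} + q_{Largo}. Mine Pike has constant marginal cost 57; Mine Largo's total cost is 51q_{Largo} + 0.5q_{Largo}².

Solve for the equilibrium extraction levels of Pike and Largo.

44.4, 25.2

Mine Pike's profit: π = q_{Pike}(171 − (q_{Pike} + q_{Largo})) − 57q_{Pike}.
∂π/∂q_{Pike} = 114 − 2q_{Pike} − q_{Largo} = 0, so q_{Pike} = 57 − 0.5q_{Largo}.
For Largo: ∂π/∂q_{Largo} = 120 − 3q_{Largo} − q_{Pike} = 0 ⇒ q_{Largo} = 40 − (1/3)q_{Pike}.
Substituting the second reaction function into the first: q_{Pike} = 57 − 0.5(40 − (1/3)q_{Pike}), which gives (5/6)q_{Pike} = 37 ⇒ q_{Pike} = 44.4.
Then q_{Largo} = 40 − (1/3)·44.4 = 25.2.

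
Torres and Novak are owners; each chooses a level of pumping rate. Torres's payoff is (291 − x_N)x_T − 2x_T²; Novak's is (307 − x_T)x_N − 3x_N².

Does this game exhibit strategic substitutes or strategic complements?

strategic substitutes

Expanding Torres's payoff: 291x_T − x_Nx_T − 2x_T².
∂π/∂x_T = 291 − x_N − 4x_T = 0, so x_T = 72.75 − 0.25x_N.
The best-response slope dx_T/dx_N = −0.25 < 0: the reaction function is downward-sloping, so the choices are strategic substitutes.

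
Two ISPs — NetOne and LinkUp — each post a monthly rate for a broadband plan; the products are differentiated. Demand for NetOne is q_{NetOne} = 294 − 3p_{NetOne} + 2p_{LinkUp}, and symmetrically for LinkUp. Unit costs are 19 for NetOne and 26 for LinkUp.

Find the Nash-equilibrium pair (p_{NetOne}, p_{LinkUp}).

89.0625, 91.6875

NetOne's profit: π = (p_{NetOne} − 19)(294 − 3p_{NetOne} + 2p_{LinkUp}).
∂π/∂p_{NetOne} = 351 − 6p_{NetOne} + 2p_{LinkUp} = 0 ⇒ p_{NetOne} = 58.5 + (1/3)p_{LinkUp}.
Similarly p_{LinkUp} = 62 + (1/3)p_{NetOne}.
Plugging p_{LinkUp} into NetOne's best response: p_{NetOne} = 58.5 + (1/3)(62 + (1/3)p_{NetOne}) ⇒ (8/9)p_{NetOne} = 475/6, so p_{NetOne} = 89.0625.
Then p_{LinkUp} = 62 + (1/3)·89.0625 = 91.6875.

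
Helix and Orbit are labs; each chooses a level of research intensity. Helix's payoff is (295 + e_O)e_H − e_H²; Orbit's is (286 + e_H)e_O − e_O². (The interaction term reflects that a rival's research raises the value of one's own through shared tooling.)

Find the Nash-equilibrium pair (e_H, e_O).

292, 289

Expanding Helix's payoff: 295e_H + e_Oe_H − e_H².
∂π/∂e_H = 295 + e_O − 2e_H = 0, so e_H = 147.5 + 0.5e_O.
Likewise for Orbit: e_O = 143 + 0.5e_H.
Solving the two reaction functions simultaneously: (1 − (0.5)(0.5))e_H = 147.5 + 0.5·143, so 0.75e_H = 219 and e_H = 292.
Then e_O = 143 + 0.5·292 = 289.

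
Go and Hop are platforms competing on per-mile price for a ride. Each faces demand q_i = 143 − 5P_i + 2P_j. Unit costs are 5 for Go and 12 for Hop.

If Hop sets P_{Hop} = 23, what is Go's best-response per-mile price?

21.4

Go's profit: π = (P_{Go} − 5)(143 − 5P_{Go} + 2P_{Hop}).
∂π/∂P_{Go} = 168 − 10P_{Go} + 2P_{Hop} = 0 ⇒ P_{Go} = 16.8 + 0.2P_{Hop}.
At P_{Hop} = 23: P_{Go} = 16.8 + 0.2·23 = 21.4.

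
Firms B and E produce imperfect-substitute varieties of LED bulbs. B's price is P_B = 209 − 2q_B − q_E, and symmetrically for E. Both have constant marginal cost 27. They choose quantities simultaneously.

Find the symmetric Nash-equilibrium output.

36.4

Firm B's profit: π = q_B(209 − 2q_B − q_E) − 27q_B.
∂π/∂q_B = 182 − 4q_B − q_E = 0 ⇒ q_B = 45.5 − 0.25q_E.
The game is symmetric, so in equilibrium q_E = q_B: the reaction function gives 1.25q_B = 45.5, hence q_B = 36.4.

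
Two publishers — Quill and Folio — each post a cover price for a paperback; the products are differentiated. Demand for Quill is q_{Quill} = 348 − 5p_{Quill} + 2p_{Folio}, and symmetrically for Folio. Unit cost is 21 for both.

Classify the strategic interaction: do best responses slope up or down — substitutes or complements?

Quill's profit: π = (p_{Quill} − 21)(348 − 5p_{Quill} + 2p_{Folio}).
∂π/∂p_{Quill} = 453 − 10p_{Quill} + 2p_{Folio} = 0 ⇒ p_{Quill} = 45.3 + 0.2p_{Folio}.
The best-response slope dp_{Quill}/dp_{Folio} = 0.2 > 0: the reaction function is upward-sloping, so the choices are strategic complements.

strategic complements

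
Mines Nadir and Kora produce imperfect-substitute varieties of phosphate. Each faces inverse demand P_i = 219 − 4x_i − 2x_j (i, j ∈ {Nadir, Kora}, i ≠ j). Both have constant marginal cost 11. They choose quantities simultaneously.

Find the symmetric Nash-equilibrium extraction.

20.8

Mine Nadir's profit: π = x_{Nadir}(219 − 4x_{Nadir} − 2x_{Kora}) − 11x_{Nadir}.
∂π/∂x_{Nadir} = 208 − 8x_{Nadir} − 2x_{Kora} = 0 ⇒ x_{Nadir} = 26 − 0.25x_{Kora}.
By symmetry x_{Kora} = x_{Nadir}; substituting into the reaction function, 1.25x_{Nadir} = 26 and x_{Nadir} = 20.8.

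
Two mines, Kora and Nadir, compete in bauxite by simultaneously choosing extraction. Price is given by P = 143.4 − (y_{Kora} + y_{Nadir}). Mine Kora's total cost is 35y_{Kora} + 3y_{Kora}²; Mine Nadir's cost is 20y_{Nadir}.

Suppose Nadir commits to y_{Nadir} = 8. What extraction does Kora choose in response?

Mine Kora's profit: π = y_{Kora}(143.4 − (y_{Kora} + y_{Nadir})) − 35y_{Kora} − 3y_{Kora}².
∂π/∂y_{Kora} = 108.4 − 8y_{Kora} − y_{Nadir} = 0, so y_{Kora} = 13.55 − 0.125y_{Nadir}.
At y_{Nadir} = 8: y_{Kora} = 13.55 − 0.125·8 = 12.55.

12.55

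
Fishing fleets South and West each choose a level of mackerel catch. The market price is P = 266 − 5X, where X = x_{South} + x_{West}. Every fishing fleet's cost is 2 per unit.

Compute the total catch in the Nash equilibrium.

35.2

Fishing fleet South's profit: π = x_{South}(266 − 5(x_{South} + x_{West})) − 2x_{South}.
∂π/∂x_{South} = 264 − 10x_{South} − 5x_{West} = 0, so x_{South} = 26.4 − 0.5x_{West}.
Setting x_{South} = x_{West} in the reaction function: x_{South} = 26.4 − 0.5x_{South}, so x_{South} = 26.4 / 1.5 = 17.6.
Total catch: 17.6 + 17.6 = 35.2.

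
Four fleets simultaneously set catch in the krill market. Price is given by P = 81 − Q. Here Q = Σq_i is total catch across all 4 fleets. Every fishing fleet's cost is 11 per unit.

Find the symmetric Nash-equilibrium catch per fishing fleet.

A representative fishing fleet's profit is π_i = q_i(81 − Q) − 11q_i, with Q = q_i + Σ_{j≠i} q_j.
First-order condition: 70 − 2q_i − Σ_{j≠i} q_j = 0.
Imposing symmetry (q_j = q for all j) turns Σ_{j≠i} q_j into 3q, so 70 = 5q and q = 14.

14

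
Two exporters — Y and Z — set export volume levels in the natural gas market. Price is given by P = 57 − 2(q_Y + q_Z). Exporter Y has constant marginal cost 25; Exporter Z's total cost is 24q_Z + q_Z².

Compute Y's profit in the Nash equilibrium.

Exporter Y's profit: π = q_Y(57 − 2(q_Y + q_Z)) − 25q_Y.
∂π/∂q_Y = 32 − 4q_Y − 2q_Z = 0, so q_Y = 8 − 0.5q_Z.
For Z: ∂π/∂q_Z = 33 − 6q_Z − 2q_Y = 0 ⇒ q_Z = 5.5 − (1/3)q_Y.
Solving the two reaction functions simultaneously: (1 − (−0.5)(−1/3))q_Y = 8 − 0.5·5.5, so (5/6)q_Y = 5.25 and q_Y = 6.3.
Then q_Z = 5.5 − (1/3)·6.3 = 3.4.
Price P = 57 − 2·9.7 = 37.6.
Y's profit: (37.6 − 25)·6.3 = 79.38.

79.38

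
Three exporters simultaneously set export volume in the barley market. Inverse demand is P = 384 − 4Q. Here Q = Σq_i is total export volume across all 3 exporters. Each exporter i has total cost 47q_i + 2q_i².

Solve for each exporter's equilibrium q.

16.85

A representative exporter's profit is π_i = q_i(384 − 4Q) − 47q_i − 2q_i², with Q = q_i + Σ_{j≠i} q_j.
First-order condition: 337 − 12q_i − 4Σ_{j≠i} q_j = 0.
In a symmetric equilibrium every exporter chooses the same q, so Σ_{j≠i} q_j = 2q. The condition becomes 337 − 20q = 0, giving q = 337/20 = 16.85.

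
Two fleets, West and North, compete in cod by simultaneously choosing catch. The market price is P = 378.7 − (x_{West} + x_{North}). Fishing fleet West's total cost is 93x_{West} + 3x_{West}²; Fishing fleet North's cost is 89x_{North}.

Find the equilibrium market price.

224.46

Fishing fleet West's profit: π = x_{West}(378.7 − (x_{West} + x_{North})) − 93x_{West} − 3x_{West}².
∂π/∂x_{West} = 285.7 − 8x_{West} − x_{North} = 0, so x_{West} = 35.7125 − 0.125x_{North}.
For North: ∂π/∂x_{North} = 289.7 − 2x_{North} − x_{West} = 0 ⇒ x_{North} = 144.85 − 0.5x_{West}.
Substituting the second reaction function into the first: x_{West} = 35.7125 − 0.125(144.85 − 0.5x_{West}), which gives 0.9375x_{West} = 2817/160 ⇒ x_{West} = 18.78.
Then x_{North} = 144.85 − 0.5·18.78 = 135.46.
Equilibrium price: P = 378.7 − 154.24 = 224.46.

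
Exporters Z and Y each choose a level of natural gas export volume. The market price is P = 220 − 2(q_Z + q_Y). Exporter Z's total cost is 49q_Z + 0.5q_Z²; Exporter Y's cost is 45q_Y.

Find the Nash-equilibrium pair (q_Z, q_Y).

Exporter Z's profit: π = q_Z(220 − 2(q_Z + q_Y)) − 49q_Z − 0.5q_Z².
∂π/∂q_Z = 171 − 5q_Z − 2q_Y = 0, so q_Z = 34.2 − 0.4q_Y.
For Y: ∂π/∂q_Y = 175 − 4q_Y − 2q_Z = 0 ⇒ q_Y = 43.75 − 0.5q_Z.
Solving the two reaction functions simultaneously: (1 − (−0.4)(−0.5))q_Z = 34.2 − 0.4·43.75, so 0.8q_Z = 16.7 and q_Z = 20.875.
Then q_Y = 43.75 − 0.5·20.875 = 33.3125.

20.875, 33.3125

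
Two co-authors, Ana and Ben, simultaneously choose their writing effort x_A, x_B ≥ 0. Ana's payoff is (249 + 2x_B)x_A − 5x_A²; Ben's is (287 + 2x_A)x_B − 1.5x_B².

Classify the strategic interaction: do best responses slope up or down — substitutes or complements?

strategic complements

Expanding Ana's payoff: 249x_A + 2x_Bx_A − 5x_A².
∂π/∂x_A = 249 + 2x_B − 10x_A = 0, so x_A = 24.9 + 0.2x_B.
The best-response slope dx_A/dx_B = 0.2 > 0: the reaction function is upward-sloping, so the choices are strategic complements.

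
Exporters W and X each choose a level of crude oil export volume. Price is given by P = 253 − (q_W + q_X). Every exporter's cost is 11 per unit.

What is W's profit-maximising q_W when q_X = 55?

Exporter W's profit: π = q_W(253 − (q_W + q_X)) − 11q_W.
∂π/∂q_W = 242 − 2q_W − q_X = 0, so q_W = 121 − 0.5q_X.
At q_X = 55: q_W = 121 − 0.5·55 = 93.5.

93.5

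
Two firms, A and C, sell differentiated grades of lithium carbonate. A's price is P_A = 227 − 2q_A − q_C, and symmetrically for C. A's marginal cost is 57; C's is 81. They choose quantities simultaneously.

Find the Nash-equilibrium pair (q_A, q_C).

35.6, 27.6

Firm A's profit: π = q_A(227 − 2q_A − q_C) − 57q_A.
∂π/∂q_A = 170 − 4q_A − q_C = 0 ⇒ q_A = 42.5 − 0.25q_C.
Similarly q_C = 36.5 − 0.25q_A.
Plugging q_C into A's best response: q_A = 42.5 − 0.25(36.5 − 0.25q_A) ⇒ 0.9375q_A = 33.375, so q_A = 35.6.
Then q_C = 36.5 − 0.25·35.6 = 27.6.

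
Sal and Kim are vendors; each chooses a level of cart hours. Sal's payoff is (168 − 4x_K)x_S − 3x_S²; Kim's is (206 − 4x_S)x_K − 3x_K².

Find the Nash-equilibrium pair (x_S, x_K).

9.2, 28.2

Expanding Sal's payoff: 168x_S − 4x_Kx_S − 3x_S².
∂π/∂x_S = 168 − 4x_K − 6x_S = 0, so x_S = 28 − (2/3)x_K.
Likewise for Kim: x_K = 103/3 − (2/3)x_S.
Substituting the second reaction function into the first: x_S = 28 − (2/3)(103/3 − (2/3)x_S), which gives (5/9)x_S = 46/9 ⇒ x_S = 9.2.
Then x_K = 103/3 − (2/3)·9.2 = 28.2.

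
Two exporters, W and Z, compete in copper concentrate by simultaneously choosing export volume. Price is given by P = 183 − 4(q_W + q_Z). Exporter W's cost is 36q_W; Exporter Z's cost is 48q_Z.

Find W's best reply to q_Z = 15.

Exporter W's profit: π = q_W(183 − 4(q_W + q_Z)) − 36q_W.
∂π/∂q_W = 147 − 8q_W − 4q_Z = 0, so q_W = 18.375 − 0.5q_Z.
At q_Z = 15: q_W = 18.375 − 0.5·15 = 10.875.

10.875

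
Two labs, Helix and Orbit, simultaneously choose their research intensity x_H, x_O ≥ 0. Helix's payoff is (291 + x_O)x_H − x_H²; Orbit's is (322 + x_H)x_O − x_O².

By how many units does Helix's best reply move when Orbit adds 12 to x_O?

Expanding Helix's payoff: 291x_H + x_Ox_H − x_H².
∂π/∂x_H = 291 + x_O − 2x_H = 0, so x_H = 145.5 + 0.5x_O.
The reaction-function slope is 0.5, so a 12-unit rise in x_O moves x_H by 0.5 × 12 = 6. Helix's best response rises — the actions are strategic complements.

6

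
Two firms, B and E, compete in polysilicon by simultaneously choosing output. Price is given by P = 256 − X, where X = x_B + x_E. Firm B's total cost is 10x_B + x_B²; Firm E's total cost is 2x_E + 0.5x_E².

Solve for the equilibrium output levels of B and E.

44, 70

Firm B's profit: π = x_B(256 − (x_B + x_E)) − 10x_B − x_B².
∂π/∂x_B = 246 − 4x_B − x_E = 0, so x_B = 61.5 − 0.25x_E.
For E: ∂π/∂x_E = 254 − 3x_E − x_B = 0 ⇒ x_E = 254/3 − (1/3)x_B.
Plugging x_E into B's best response: x_B = 61.5 − 0.25(254/3 − (1/3)x_B) ⇒ (11/12)x_B = 121/3, so x_B = 44.
Then x_E = 254/3 − (1/3)·44 = 70.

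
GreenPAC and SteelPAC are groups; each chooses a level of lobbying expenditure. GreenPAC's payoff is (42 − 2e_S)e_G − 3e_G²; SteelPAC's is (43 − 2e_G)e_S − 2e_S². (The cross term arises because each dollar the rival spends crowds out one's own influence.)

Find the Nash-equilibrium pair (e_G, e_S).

4.1, 8.7

Expanding GreenPAC's payoff: 42e_G − 2e_Se_G − 3e_G².
∂π/∂e_G = 42 − 2e_S − 6e_G = 0, so e_G = 7 − (1/3)e_S.
Likewise for SteelPAC: e_S = 10.75 − 0.5e_G.
Substituting the second reaction function into the first: e_G = 7 − (1/3)(10.75 − 0.5e_G), which gives (5/6)e_G = 41/12 ⇒ e_G = 4.1.
Then e_S = 10.75 − 0.5·4.1 = 8.7.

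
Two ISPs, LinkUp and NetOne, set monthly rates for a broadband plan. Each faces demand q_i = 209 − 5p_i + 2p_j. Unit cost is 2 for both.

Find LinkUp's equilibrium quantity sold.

126.875

LinkUp's profit: π = (p_{LinkUp} − 2)(209 − 5p_{LinkUp} + 2p_{NetOne}).
∂π/∂p_{LinkUp} = 219 − 10p_{LinkUp} + 2p_{NetOne} = 0 ⇒ p_{LinkUp} = 21.9 + 0.2p_{NetOne}.
The game is symmetric, so in equilibrium p_{NetOne} = p_{LinkUp}: the reaction function gives 0.8p_{LinkUp} = 21.9, hence p_{LinkUp} = 27.375.
q_{LinkUp} = 209 − 5·27.375 + 2·27.375 = 126.875.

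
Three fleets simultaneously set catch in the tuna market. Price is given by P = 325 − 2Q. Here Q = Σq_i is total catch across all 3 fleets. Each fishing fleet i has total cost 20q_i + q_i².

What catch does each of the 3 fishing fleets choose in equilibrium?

A representative fishing fleet's profit is π_i = q_i(325 − 2Q) − 20q_i − q_i², with Q = q_i + Σ_{j≠i} q_j.
First-order condition: 305 − 6q_i − 2Σ_{j≠i} q_j = 0.
With identical fishing fleets, set every q_j = q: then 305 − 6q − 4q = 0, i.e. q = 305/10 = 30.5.

30.5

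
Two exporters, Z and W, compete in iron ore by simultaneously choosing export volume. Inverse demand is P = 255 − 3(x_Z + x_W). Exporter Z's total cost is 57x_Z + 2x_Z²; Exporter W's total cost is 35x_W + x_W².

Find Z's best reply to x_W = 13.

15.9

Exporter Z's profit: π = x_Z(255 − 3(x_Z + x_W)) − 57x_Z − 2x_Z².
∂π/∂x_Z = 198 − 10x_Z − 3x_W = 0, so x_Z = 19.8 − 0.3x_W.
At x_W = 13: x_Z = 19.8 − 0.3·13 = 15.9.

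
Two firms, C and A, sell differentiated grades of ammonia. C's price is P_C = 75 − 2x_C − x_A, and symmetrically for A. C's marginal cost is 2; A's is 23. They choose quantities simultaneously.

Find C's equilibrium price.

Firm C's profit: π = x_C(75 − 2x_C − x_A) − 2x_C.
∂π/∂x_C = 73 − 4x_C − x_A = 0 ⇒ x_C = 18.25 − 0.25x_A.
Similarly x_A = 13 − 0.25x_C.
Plugging x_A into C's best response: x_C = 18.25 − 0.25(13 − 0.25x_C) ⇒ 0.9375x_C = 15, so x_C = 16.
Then x_A = 13 − 0.25·16 = 9.
P_C = 75 − 2·16 − 9 = 34.

34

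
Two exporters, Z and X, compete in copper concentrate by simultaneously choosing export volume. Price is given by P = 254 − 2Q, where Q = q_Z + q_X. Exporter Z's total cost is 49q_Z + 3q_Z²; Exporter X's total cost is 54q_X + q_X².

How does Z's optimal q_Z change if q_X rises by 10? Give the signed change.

Exporter Z's profit: π = q_Z(254 − 2(q_Z + q_X)) − 49q_Z − 3q_Z².
∂π/∂q_Z = 205 − 10q_Z − 2q_X = 0, so q_Z = 20.5 − 0.2q_X.
The reaction-function slope is −0.2, so a 10-unit rise in q_X moves q_Z by −0.2 × 10 = −2. Z's best response falls — the actions are strategic substitutes.

-2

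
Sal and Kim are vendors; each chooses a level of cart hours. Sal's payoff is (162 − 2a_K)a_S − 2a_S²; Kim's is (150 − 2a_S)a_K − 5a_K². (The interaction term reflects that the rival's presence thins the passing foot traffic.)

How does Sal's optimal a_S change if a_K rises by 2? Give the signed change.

Expanding Sal's payoff: 162a_S − 2a_Ka_S − 2a_S².
∂π/∂a_S = 162 − 2a_K − 4a_S = 0, so a_S = 40.5 − 0.5a_K.
The reaction-function slope is −0.5, so a 2-unit rise in a_K moves a_S by −0.5 × 2 = −1. Sal's best response falls — the actions are strategic substitutes.

-1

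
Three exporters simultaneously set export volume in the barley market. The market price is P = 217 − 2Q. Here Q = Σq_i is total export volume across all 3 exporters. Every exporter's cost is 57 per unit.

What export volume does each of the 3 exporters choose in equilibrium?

20

A representative exporter's profit is π_i = q_i(217 − 2Q) − 57q_i, with Q = q_i + Σ_{j≠i} q_j.
First-order condition: 160 − 4q_i − 2Σ_{j≠i} q_j = 0.
In a symmetric equilibrium every exporter chooses the same q, so Σ_{j≠i} q_j = 2q. The condition becomes 160 − 8q = 0, giving q = 160/8 = 20.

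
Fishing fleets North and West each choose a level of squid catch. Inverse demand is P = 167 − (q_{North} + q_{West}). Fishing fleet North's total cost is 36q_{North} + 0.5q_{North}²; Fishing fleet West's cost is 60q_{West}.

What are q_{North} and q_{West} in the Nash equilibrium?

31, 38

Fishing fleet North's profit: π = q_{North}(167 − (q_{North} + q_{West})) − 36q_{North} − 0.5q_{North}².
∂π/∂q_{North} = 131 − 3q_{North} − q_{West} = 0, so q_{North} = 131/3 − (1/3)q_{West}.
For West: ∂π/∂q_{West} = 107 − 2q_{West} − q_{North} = 0 ⇒ q_{West} = 53.5 − 0.5q_{North}.
Plugging q_{West} into North's best response: q_{North} = 131/3 − (1/3)(53.5 − 0.5q_{North}) ⇒ (5/6)q_{North} = 155/6, so q_{North} = 31.
Then q_{West} = 53.5 − 0.5·31 = 38.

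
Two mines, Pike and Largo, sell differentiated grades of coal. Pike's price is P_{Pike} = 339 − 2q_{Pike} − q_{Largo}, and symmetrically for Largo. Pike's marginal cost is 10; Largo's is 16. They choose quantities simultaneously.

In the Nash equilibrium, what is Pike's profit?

Mine Pike's profit: π = q_{Pike}(339 − 2q_{Pike} − q_{Largo}) − 10q_{Pike}.
∂π/∂q_{Pike} = 329 − 4q_{Pike} − q_{Largo} = 0 ⇒ q_{Pike} = 82.25 − 0.25q_{Largo}.
Similarly q_{Largo} = 80.75 − 0.25q_{Pike}.
Plugging q_{Largo} into Pike's best response: q_{Pike} = 82.25 − 0.25(80.75 − 0.25q_{Pike}) ⇒ 0.9375q_{Pike} = 62.0625, so q_{Pike} = 66.2.
Then q_{Largo} = 80.75 − 0.25·66.2 = 64.2.
P_{Pike} = 339 − 2·66.2 − 64.2 = 142.4.
Profit = (142.4 − 10)·66.2 = 8764.88.

8764.88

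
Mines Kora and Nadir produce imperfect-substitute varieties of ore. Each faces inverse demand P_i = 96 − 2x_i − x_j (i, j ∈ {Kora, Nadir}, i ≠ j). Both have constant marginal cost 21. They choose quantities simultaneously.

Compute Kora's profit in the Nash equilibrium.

450

Mine Kora's profit: π = x_{Kora}(96 − 2x_{Kora} − x_{Nadir}) − 21x_{Kora}.
∂π/∂x_{Kora} = 75 − 4x_{Kora} − x_{Nadir} = 0 ⇒ x_{Kora} = 18.75 − 0.25x_{Nadir}.
Setting x_{Kora} = x_{Nadir} in the reaction function: x_{Kora} = 18.75 − 0.25x_{Kora}, so x_{Kora} = 18.75 / 1.25 = 15.
P_{Kora} = 96 − 2·15 − 15 = 51.
Profit = (51 − 21)·15 = 450.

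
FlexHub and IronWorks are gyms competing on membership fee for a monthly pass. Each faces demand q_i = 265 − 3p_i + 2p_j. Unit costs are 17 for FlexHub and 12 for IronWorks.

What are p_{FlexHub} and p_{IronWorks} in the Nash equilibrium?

FlexHub's profit: π = (p_{FlexHub} − 17)(265 − 3p_{FlexHub} + 2p_{IronWorks}).
∂π/∂p_{FlexHub} = 316 − 6p_{FlexHub} + 2p_{IronWorks} = 0 ⇒ p_{FlexHub} = 158/3 + (1/3)p_{IronWorks}.
Similarly p_{IronWorks} = 301/6 + (1/3)p_{FlexHub}.
Substituting the second reaction function into the first: p_{FlexHub} = 158/3 + (1/3)(301/6 + (1/3)p_{FlexHub}), which gives (8/9)p_{FlexHub} = 1249/18 ⇒ p_{FlexHub} = 78.0625.
Then p_{IronWorks} = 301/6 + (1/3)·78.0625 = 76.1875.

78.0625, 76.1875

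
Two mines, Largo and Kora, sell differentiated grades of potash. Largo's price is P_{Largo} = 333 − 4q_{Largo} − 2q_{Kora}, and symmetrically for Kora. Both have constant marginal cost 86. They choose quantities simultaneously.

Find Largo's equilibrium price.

Mine Largo's profit: π = q_{Largo}(333 − 4q_{Largo} − 2q_{Kora}) − 86q_{Largo}.
∂π/∂q_{Largo} = 247 − 8q_{Largo} − 2q_{Kora} = 0 ⇒ q_{Largo} = 30.875 − 0.25q_{Kora}.
By symmetry q_{Kora} = q_{Largo}; substituting into the reaction function, 1.25q_{Largo} = 30.875 and q_{Largo} = 24.7.
P_{Largo} = 333 − 4·24.7 − 2·24.7 = 184.8.

184.8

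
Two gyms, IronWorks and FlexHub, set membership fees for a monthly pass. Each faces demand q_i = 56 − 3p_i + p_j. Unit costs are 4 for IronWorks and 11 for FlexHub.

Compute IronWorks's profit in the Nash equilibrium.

IronWorks's profit: π = (p_{IronWorks} − 4)(56 − 3p_{IronWorks} + p_{FlexHub}).
∂π/∂p_{IronWorks} = 68 − 6p_{IronWorks} + p_{FlexHub} = 0 ⇒ p_{IronWorks} = 34/3 + (1/6)p_{FlexHub}.
Similarly p_{FlexHub} = 89/6 + (1/6)p_{IronWorks}.
Solving the two reaction functions simultaneously: (1 − (1/6)(1/6))p_{IronWorks} = 34/3 + (1/6)·(89/6), so (35/36)p_{IronWorks} = 497/36 and p_{IronWorks} = 14.2.
Then p_{FlexHub} = 89/6 + (1/6)·14.2 = 17.2.
q_{IronWorks} = 56 − 3·14.2 + 17.2 = 30.6.
Profit = (14.2 − 4)·30.6 = 312.12.

312.12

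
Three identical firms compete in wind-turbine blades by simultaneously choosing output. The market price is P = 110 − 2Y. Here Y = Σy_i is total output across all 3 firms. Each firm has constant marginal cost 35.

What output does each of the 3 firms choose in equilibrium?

9.375

A representative firm's profit is π_i = y_i(110 − 2Y) − 35y_i, with Y = y_i + Σ_{j≠i} y_j.
First-order condition: 75 − 4y_i − 2Σ_{j≠i} y_j = 0.
In a symmetric equilibrium every firm chooses the same y, so Σ_{j≠i} y_j = 2y. The condition becomes 75 − 8y = 0, giving y = 75/8 = 9.375.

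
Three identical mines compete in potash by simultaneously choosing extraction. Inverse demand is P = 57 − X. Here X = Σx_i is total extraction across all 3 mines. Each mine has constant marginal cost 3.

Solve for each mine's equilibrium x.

13.5

A representative mine's profit is π_i = x_i(57 − X) − 3x_i, with X = x_i + Σ_{j≠i} x_j.
First-order condition: 54 − 2x_i − Σ_{j≠i} x_j = 0.
Imposing symmetry (x_j = x for all j) turns Σ_{j≠i} x_j into 2x, so 54 = 4x and x = 13.5.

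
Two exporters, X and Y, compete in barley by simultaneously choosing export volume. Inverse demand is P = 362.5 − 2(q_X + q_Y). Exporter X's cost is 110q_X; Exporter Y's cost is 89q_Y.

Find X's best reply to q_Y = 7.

Exporter X's profit: π = q_X(362.5 − 2(q_X + q_Y)) − 110q_X.
∂π/∂q_X = 252.5 − 4q_X − 2q_Y = 0, so q_X = 63.125 − 0.5q_Y.
At q_Y = 7: q_X = 63.125 − 0.5·7 = 59.625.

59.625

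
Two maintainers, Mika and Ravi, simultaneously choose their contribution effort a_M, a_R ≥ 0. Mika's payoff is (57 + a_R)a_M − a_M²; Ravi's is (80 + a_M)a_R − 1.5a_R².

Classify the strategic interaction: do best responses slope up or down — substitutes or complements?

strategic complements

Expanding Mika's payoff: 57a_M + a_Ra_M − a_M².
∂π/∂a_M = 57 + a_R − 2a_M = 0, so a_M = 28.5 + 0.5a_R.
The best-response slope da_M/da_R = 0.5 > 0: the reaction function is upward-sloping, so the choices are strategic complements.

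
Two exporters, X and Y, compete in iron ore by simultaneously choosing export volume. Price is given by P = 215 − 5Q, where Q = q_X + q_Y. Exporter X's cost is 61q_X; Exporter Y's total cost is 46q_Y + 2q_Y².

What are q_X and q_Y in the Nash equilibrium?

11.4, 8

Exporter X's profit: π = q_X(215 − 5(q_X + q_Y)) − 61q_X.
∂π/∂q_X = 154 − 10q_X − 5q_Y = 0, so q_X = 15.4 − 0.5q_Y.
For Y: ∂π/∂q_Y = 169 − 14q_Y − 5q_X = 0 ⇒ q_Y = 169/14 − (5/14)q_X.
Substituting the second reaction function into the first: q_X = 15.4 − 0.5(169/14 − (5/14)q_X), which gives (23/28)q_X = 1311/140 ⇒ q_X = 11.4.
Then q_Y = 169/14 − (5/14)·11.4 = 8.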